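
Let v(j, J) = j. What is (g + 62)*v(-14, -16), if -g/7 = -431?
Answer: -43106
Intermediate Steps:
g = 3017 (g = -7*(-431) = 3017)
(g + 62)*v(-14, -16) = (3017 + 62)*(-14) = 3079*(-14) = -43106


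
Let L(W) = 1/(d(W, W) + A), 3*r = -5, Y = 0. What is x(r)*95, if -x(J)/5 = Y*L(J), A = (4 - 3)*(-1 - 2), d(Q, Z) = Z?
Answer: 0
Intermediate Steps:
r = -5/3 (r = (⅓)*(-5) = -5/3 ≈ -1.6667)
A = -3 (A = 1*(-3) = -3)
L(W) = 1/(-3 + W) (L(W) = 1/(W - 3) = 1/(-3 + W))
x(J) = 0 (x(J) = -0/(-3 + J) = -5*0 = 0)
x(r)*95 = 0*95 = 0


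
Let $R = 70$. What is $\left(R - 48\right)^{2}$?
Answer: $484$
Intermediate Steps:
$\left(R - 48\right)^{2} = \left(70 - 48\right)^{2} = 22^{2} = 484$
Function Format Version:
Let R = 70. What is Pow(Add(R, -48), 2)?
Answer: 484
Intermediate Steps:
Pow(Add(R, -48), 2) = Pow(Add(70, -48), 2) = Pow(22, 2) = 484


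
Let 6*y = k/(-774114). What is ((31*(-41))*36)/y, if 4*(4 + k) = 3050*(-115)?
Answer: -47227146912/19487 ≈ -2.4235e+6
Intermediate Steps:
k = -175383/2 (k = -4 + (3050*(-115))/4 = -4 + (¼)*(-350750) = -4 - 175375/2 = -175383/2 ≈ -87692.)
y = 19487/1032152 (y = (-175383/2/(-774114))/6 = (-175383/2*(-1/774114))/6 = (⅙)*(58461/516076) = 19487/1032152 ≈ 0.018880)
((31*(-41))*36)/y = ((31*(-41))*36)/(19487/1032152) = -1271*36*(1032152/19487) = -45756*1032152/19487 = -47227146912/19487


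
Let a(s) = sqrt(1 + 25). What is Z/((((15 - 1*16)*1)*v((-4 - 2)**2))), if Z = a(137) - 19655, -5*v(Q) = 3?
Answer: -98275/3 + 5*sqrt(26)/3 ≈ -32750.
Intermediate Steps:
a(s) = sqrt(26)
v(Q) = -3/5 (v(Q) = -1/5*3 = -3/5)
Z = -19655 + sqrt(26) (Z = sqrt(26) - 19655 = -19655 + sqrt(26) ≈ -19650.)
Z/((((15 - 1*16)*1)*v((-4 - 2)**2))) = (-19655 + sqrt(26))/((((15 - 1*16)*1)*(-3/5))) = (-19655 + sqrt(26))/((((15 - 16)*1)*(-3/5))) = (-19655 + sqrt(26))/((-1*1*(-3/5))) = (-19655 + sqrt(26))/((-1*(-3/5))) = (-19655 + sqrt(26))/(3/5) = (-19655 + sqrt(26))*(5/3) = -98275/3 + 5*sqrt(26)/3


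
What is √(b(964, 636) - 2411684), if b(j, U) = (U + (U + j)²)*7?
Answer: 8*√242387 ≈ 3938.6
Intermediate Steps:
b(j, U) = 7*U + 7*(U + j)²
√(b(964, 636) - 2411684) = √((7*636 + 7*(636 + 964)²) - 2411684) = √((4452 + 7*1600²) - 2411684) = √((4452 + 7*2560000) - 2411684) = √((4452 + 17920000) - 2411684) = √(17924452 - 2411684) = √15512768 = 8*√242387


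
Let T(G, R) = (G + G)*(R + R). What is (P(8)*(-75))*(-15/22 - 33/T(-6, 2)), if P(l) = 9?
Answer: -675/176 ≈ -3.8352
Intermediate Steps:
T(G, R) = 4*G*R (T(G, R) = (2*G)*(2*R) = 4*G*R)
(P(8)*(-75))*(-15/22 - 33/T(-6, 2)) = (9*(-75))*(-15/22 - 33/(4*(-6)*2)) = -675*(-15*1/22 - 33/(-48)) = -675*(-15/22 - 33*(-1/48)) = -675*(-15/22 + 11/16) = -675*1/176 = -675/176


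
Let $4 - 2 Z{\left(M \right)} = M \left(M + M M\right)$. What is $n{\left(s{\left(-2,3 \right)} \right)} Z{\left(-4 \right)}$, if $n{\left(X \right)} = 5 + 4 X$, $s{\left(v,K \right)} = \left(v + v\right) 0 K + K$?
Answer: $442$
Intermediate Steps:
$s{\left(v,K \right)} = K$ ($s{\left(v,K \right)} = 2 v 0 K + K = 0 K + K = 0 + K = K$)
$Z{\left(M \right)} = 2 - \frac{M \left(M + M^{2}\right)}{2}$ ($Z{\left(M \right)} = 2 - \frac{M \left(M + M M\right)}{2} = 2 - \frac{M \left(M + M^{2}\right)}{2}$)
$n{\left(s{\left(-2,3 \right)} \right)} Z{\left(-4 \right)} = \left(5 + 4 \cdot 3\right) \left(2 - \frac{\left(-4\right)^{2}}{2} - \frac{\left(-4\right)^{3}}{2}\right) = \left(5 + 12\right) \left(2 - 8 - -32\right) = 17 \left(2 - 8 + 32\right) = 17 \cdot 26 = 442$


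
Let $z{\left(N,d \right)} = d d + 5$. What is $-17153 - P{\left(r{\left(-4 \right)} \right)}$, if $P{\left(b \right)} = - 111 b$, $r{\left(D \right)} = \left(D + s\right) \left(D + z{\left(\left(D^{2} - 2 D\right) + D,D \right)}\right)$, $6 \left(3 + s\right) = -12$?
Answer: $-34136$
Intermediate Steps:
$s = -5$ ($s = -3 + \frac{1}{6} \left(-12\right) = -3 - 2 = -5$)
$z{\left(N,d \right)} = 5 + d^{2}$ ($z{\left(N,d \right)} = d^{2} + 5 = 5 + d^{2}$)
$r{\left(D \right)} = \left(-5 + D\right) \left(5 + D + D^{2}\right)$ ($r{\left(D \right)} = \left(D - 5\right) \left(D + \left(5 + D^{2}\right)\right) = \left(-5 + D\right) \left(5 + D + D^{2}\right)$)
$-17153 - P{\left(r{\left(-4 \right)} \right)} = -17153 - - 111 \left(-25 + \left(-4\right)^{3} - 4 \left(-4\right)^{2}\right) = -17153 - - 111 \left(-25 - 64 - 64\right) = -17153 - \left(-111\right) \left(-153\right) = -17153 - 16983 = -34136$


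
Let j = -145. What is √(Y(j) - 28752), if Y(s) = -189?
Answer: I*√28941 ≈ 170.12*I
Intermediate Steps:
√(Y(j) - 28752) = √(-189 - 28752) = √(-28941) = I*√28941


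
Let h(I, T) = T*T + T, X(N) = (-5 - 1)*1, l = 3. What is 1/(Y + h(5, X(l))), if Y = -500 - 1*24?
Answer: -1/494 ≈ -0.0020243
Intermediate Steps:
X(N) = -6 (X(N) = -6*1 = -6)
h(I, T) = T + T² (h(I, T) = T² + T = T + T²)
Y = -524 (Y = -500 - 24 = -524)
1/(Y + h(5, X(l))) = 1/(-524 - 6*(1 - 6)) = 1/(-524 - 6*(-5)) = 1/(-524 + 30) = 1/(-494) = -1/494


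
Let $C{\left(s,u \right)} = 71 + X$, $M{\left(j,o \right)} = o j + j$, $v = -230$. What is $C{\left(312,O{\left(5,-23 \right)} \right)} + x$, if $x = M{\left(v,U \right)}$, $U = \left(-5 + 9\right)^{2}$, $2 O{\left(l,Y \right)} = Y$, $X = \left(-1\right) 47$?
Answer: $-3886$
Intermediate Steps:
$X = -47$
$O{\left(l,Y \right)} = \frac{Y}{2}$
$U = 16$ ($U = 4^{2} = 16$)
$M{\left(j,o \right)} = j + j o$ ($M{\left(j,o \right)} = j o + j = j + j o$)
$x = -3910$ ($x = - 230 \left(1 + 16\right) = \left(-230\right) 17 = -3910$)
$C{\left(s,u \right)} = 24$ ($C{\left(s,u \right)} = 71 - 47 = 24$)
$C{\left(312,O{\left(5,-23 \right)} \right)} + x = 24 - 3910 = -3886$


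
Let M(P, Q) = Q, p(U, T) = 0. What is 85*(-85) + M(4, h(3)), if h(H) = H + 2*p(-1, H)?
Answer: -7222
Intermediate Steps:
h(H) = H (h(H) = H + 2*0 = H + 0 = H)
85*(-85) + M(4, h(3)) = 85*(-85) + 3 = -7225 + 3 = -7222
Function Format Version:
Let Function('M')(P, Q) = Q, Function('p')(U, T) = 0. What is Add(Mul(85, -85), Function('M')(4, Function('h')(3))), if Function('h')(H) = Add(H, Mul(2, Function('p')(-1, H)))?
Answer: -7222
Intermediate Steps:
Function('h')(H) = H (Function('h')(H) = Add(H, Mul(2, 0)) = Add(H, 0) = H)
Add(Mul(85, -85), Function('M')(4, Function('h')(3))) = Add(Mul(85, -85), 3) = Add(-7225, 3) = -7222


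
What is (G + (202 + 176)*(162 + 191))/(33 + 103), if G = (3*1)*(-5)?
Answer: 133419/136 ≈ 981.02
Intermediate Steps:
G = -15 (G = 3*(-5) = -15)
(G + (202 + 176)*(162 + 191))/(33 + 103) = (-15 + (202 + 176)*(162 + 191))/(33 + 103) = (-15 + 378*353)/136 = (-15 + 133434)*(1/136) = 133419*(1/136) = 133419/136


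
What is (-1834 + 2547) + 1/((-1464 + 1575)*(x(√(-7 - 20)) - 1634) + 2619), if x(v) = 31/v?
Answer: (-382356942*I + 817811*√3)/(-536265*I + 1147*√3) ≈ 713.0 + 2.0489e-8*I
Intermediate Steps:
(-1834 + 2547) + 1/((-1464 + 1575)*(x(√(-7 - 20)) - 1634) + 2619) = (-1834 + 2547) + 1/((-1464 + 1575)*(31/(√(-7 - 20)) - 1634) + 2619) = 713 + 1/(111*(31/(√(-27)) - 1634) + 2619) = 713 + 1/(111*(31/((3*I*√3)) - 1634) + 2619) = 713 + 1/(111*(31*(-I*√3/9) - 1634) + 2619) = 713 + 1/(111*(-31*I*√3/9 - 1634) + 2619) = 713 + 1/(111*(-1634 - 31*I*√3/9) + 2619) = 713 + 1/((-181374 - 1147*I*√3/3) + 2619) = 713 + 1/(-178755 - 1147*I*√3/3)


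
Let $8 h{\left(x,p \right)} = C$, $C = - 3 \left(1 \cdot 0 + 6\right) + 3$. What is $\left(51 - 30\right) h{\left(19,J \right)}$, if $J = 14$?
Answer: $- \frac{315}{8} \approx -39.375$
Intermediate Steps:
$C = -15$ ($C = - 3 \left(0 + 6\right) + 3 = \left(-3\right) 6 + 3 = -18 + 3 = -15$)
$h{\left(x,p \right)} = - \frac{15}{8}$ ($h{\left(x,p \right)} = \frac{1}{8} \left(-15\right) = - \frac{15}{8}$)
$\left(51 - 30\right) h{\left(19,J \right)} = \left(51 - 30\right) \left(- \frac{15}{8}\right) = 21 \left(- \frac{15}{8}\right) = - \frac{315}{8}$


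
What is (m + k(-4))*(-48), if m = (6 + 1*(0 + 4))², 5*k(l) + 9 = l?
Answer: -23376/5 ≈ -4675.2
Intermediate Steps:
k(l) = -9/5 + l/5
m = 100 (m = (6 + 1*4)² = (6 + 4)² = 10² = 100)
(m + k(-4))*(-48) = (100 + (-9/5 + (⅕)*(-4)))*(-48) = (100 + (-9/5 - ⅘))*(-48) = (100 - 13/5)*(-48) = (487/5)*(-48) = -23376/5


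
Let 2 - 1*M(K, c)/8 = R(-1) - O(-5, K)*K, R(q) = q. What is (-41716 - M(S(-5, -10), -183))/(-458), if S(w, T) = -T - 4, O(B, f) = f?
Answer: 21014/229 ≈ 91.764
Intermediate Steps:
S(w, T) = -4 - T
M(K, c) = 24 + 8*K² (M(K, c) = 16 - 8*(-1 - K*K) = 16 - 8*(-1 - K²) = 16 + (8 + 8*K²) = 24 + 8*K²)
(-41716 - M(S(-5, -10), -183))/(-458) = (-41716 - (24 + 8*(-4 - 1*(-10))²))/(-458) = (-41716 - (24 + 8*(-4 + 10)²))*(-1/458) = (-41716 - (24 + 8*6²))*(-1/458) = (-41716 - (24 + 8*36))*(-1/458) = (-41716 - (24 + 288))*(-1/458) = (-41716 - 1*312)*(-1/458) = (-41716 - 312)*(-1/458) = -42028*(-1/458) = 21014/229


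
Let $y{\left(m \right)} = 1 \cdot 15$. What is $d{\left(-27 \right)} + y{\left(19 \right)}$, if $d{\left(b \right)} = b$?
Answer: $-12$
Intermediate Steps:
$y{\left(m \right)} = 15$
$d{\left(-27 \right)} + y{\left(19 \right)} = -27 + 15 = -12$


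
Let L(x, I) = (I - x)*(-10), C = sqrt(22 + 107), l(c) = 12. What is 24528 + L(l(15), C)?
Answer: 24648 - 10*sqrt(129) ≈ 24534.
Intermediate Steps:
C = sqrt(129) ≈ 11.358
L(x, I) = -10*I + 10*x
24528 + L(l(15), C) = 24528 + (-10*sqrt(129) + 10*12) = 24528 + (-10*sqrt(129) + 120) = 24528 + (120 - 10*sqrt(129)) = 24648 - 10*sqrt(129)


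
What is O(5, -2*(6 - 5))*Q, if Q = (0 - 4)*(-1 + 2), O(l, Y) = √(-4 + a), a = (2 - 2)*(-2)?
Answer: -8*I ≈ -8.0*I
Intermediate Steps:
a = 0 (a = 0*(-2) = 0)
O(l, Y) = 2*I (O(l, Y) = √(-4 + 0) = √(-4) = 2*I)
Q = -4 (Q = -4*1 = -4)
O(5, -2*(6 - 5))*Q = (2*I)*(-4) = -8*I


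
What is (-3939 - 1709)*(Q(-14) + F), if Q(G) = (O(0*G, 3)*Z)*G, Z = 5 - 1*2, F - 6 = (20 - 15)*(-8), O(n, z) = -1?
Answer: -45184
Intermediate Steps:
F = -34 (F = 6 + (20 - 15)*(-8) = 6 + 5*(-8) = 6 - 40 = -34)
Z = 3 (Z = 5 - 2 = 3)
Q(G) = -3*G (Q(G) = (-1*3)*G = -3*G)
(-3939 - 1709)*(Q(-14) + F) = (-3939 - 1709)*(-3*(-14) - 34) = -5648*(42 - 34) = -5648*8 = -45184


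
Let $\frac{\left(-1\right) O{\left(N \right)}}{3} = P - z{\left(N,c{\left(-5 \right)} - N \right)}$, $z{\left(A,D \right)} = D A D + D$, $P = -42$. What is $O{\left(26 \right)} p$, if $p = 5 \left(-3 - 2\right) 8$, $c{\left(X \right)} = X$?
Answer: $-14998200$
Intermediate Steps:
$z{\left(A,D \right)} = D + A D^{2}$ ($z{\left(A,D \right)} = A D D + D = A D^{2} + D = D + A D^{2}$)
$O{\left(N \right)} = 126 + 3 \left(1 + N \left(-5 - N\right)\right) \left(-5 - N\right)$ ($O{\left(N \right)} = - 3 \left(-42 - \left(-5 - N\right) \left(1 + N \left(-5 - N\right)\right)\right) = - 3 \left(-42 - \left(1 + N \left(-5 - N\right)\right) \left(-5 - N\right)\right) = 126 + 3 \left(1 + N \left(-5 - N\right)\right) \left(-5 - N\right)$)
$p = -200$ ($p = 5 \left(-5\right) 8 = \left(-25\right) 8 = -200$)
$O{\left(26 \right)} p = \left(126 + 3 \left(-1 + 26 \left(5 + 26\right)\right) \left(5 + 26\right)\right) \left(-200\right) = \left(126 + 3 \left(-1 + 26 \cdot 31\right) 31\right) \left(-200\right) = \left(126 + 3 \left(-1 + 806\right) 31\right) \left(-200\right) = \left(126 + 3 \cdot 805 \cdot 31\right) \left(-200\right) = \left(126 + 74865\right) \left(-200\right) = 74991 \left(-200\right) = -14998200$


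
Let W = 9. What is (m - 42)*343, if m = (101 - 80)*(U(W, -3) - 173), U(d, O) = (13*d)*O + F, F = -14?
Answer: -3889620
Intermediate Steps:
U(d, O) = -14 + 13*O*d (U(d, O) = (13*d)*O - 14 = 13*O*d - 14 = -14 + 13*O*d)
m = -11298 (m = (101 - 80)*((-14 + 13*(-3)*9) - 173) = 21*((-14 - 351) - 173) = 21*(-365 - 173) = 21*(-538) = -11298)
(m - 42)*343 = (-11298 - 42)*343 = -11340*343 = -3889620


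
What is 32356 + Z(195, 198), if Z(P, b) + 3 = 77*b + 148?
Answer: 47747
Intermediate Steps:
Z(P, b) = 145 + 77*b (Z(P, b) = -3 + (77*b + 148) = -3 + (148 + 77*b) = 145 + 77*b)
32356 + Z(195, 198) = 32356 + (145 + 77*198) = 32356 + (145 + 15246) = 32356 + 15391 = 47747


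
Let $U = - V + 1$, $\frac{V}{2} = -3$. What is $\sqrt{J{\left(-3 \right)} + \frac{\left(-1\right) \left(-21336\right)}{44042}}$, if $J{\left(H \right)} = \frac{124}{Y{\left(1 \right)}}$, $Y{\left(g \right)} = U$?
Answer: $\frac{4 \sqrt{74865910}}{8113} \approx 4.266$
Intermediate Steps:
$V = -6$ ($V = 2 \left(-3\right) = -6$)
$U = 7$ ($U = \left(-1\right) \left(-6\right) + 1 = 6 + 1 = 7$)
$Y{\left(g \right)} = 7$
$J{\left(H \right)} = \frac{124}{7}$
$\sqrt{J{\left(-3 \right)} + \frac{\left(-1\right) \left(-21336\right)}{44042}} = \sqrt{\frac{124}{7} + \frac{\left(-1\right) \left(-21336\right)}{44042}} = \sqrt{\frac{124}{7} + 21336 \cdot \frac{1}{44042}} = \sqrt{\frac{124}{7} + \frac{10668}{22021}} = \sqrt{\frac{2805280}{154147}} = \frac{4 \sqrt{74865910}}{8113}$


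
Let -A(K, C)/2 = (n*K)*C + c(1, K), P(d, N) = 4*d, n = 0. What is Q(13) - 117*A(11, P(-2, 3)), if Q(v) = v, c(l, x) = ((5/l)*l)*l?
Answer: 1183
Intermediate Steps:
c(l, x) = 5*l
A(K, C) = -10 (A(K, C) = -2*((0*K)*C + 5*1) = -2*(0*C + 5) = -2*(0 + 5) = -2*5 = -10)
Q(13) - 117*A(11, P(-2, 3)) = 13 - 117*(-10) = 13 + 1170 = 1183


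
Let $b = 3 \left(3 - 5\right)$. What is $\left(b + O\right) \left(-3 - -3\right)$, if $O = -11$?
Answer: $0$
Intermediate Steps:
$b = -6$ ($b = 3 \left(-2\right) = -6$)
$\left(b + O\right) \left(-3 - -3\right) = \left(-6 - 11\right) \left(-3 - -3\right) = - 17 \left(-3 + 3\right) = \left(-17\right) 0 = 0$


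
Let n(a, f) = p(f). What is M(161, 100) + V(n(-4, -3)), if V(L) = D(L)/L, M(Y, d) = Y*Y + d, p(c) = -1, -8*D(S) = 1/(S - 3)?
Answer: 832671/32 ≈ 26021.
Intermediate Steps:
D(S) = -1/(8*(-3 + S)) (D(S) = -1/(8*(S - 3)) = -1/(8*(-3 + S)))
n(a, f) = -1
M(Y, d) = d + Y² (M(Y, d) = Y² + d = d + Y²)
V(L) = -1/(L*(-24 + 8*L)) (V(L) = (-1/(-24 + 8*L))/L = -1/(L*(-24 + 8*L)))
M(161, 100) + V(n(-4, -3)) = (100 + 161²) - ⅛/(-1*(-3 - 1)) = (100 + 25921) - ⅛*(-1)/(-4) = 26021 - ⅛*(-1)*(-¼) = 26021 - 1/32 = 832671/32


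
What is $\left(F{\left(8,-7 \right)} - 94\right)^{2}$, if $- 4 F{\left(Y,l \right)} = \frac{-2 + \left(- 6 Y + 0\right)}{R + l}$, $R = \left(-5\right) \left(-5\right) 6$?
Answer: $\frac{721405881}{81796} \approx 8819.6$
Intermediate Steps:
$R = 150$ ($R = 25 \cdot 6 = 150$)
$F{\left(Y,l \right)} = - \frac{-2 - 6 Y}{4 \left(150 + l\right)}$ ($F{\left(Y,l \right)} = - \frac{\left(-2 + \left(- 6 Y + 0\right)\right) \frac{1}{150 + l}}{4} = - \frac{\left(-2 - 6 Y\right) \frac{1}{150 + l}}{4} = - \frac{\frac{1}{150 + l} \left(-2 - 6 Y\right)}{4} = - \frac{-2 - 6 Y}{4 \left(150 + l\right)}$)
$\left(F{\left(8,-7 \right)} - 94\right)^{2} = \left(\frac{1 + 3 \cdot 8}{2 \left(150 - 7\right)} - 94\right)^{2} = \left(\frac{1 + 24}{2 \cdot 143} - 94\right)^{2} = \left(\frac{1}{2} \cdot \frac{1}{143} \cdot 25 - 94\right)^{2} = \left(\frac{25}{286} - 94\right)^{2} = \left(- \frac{26859}{286}\right)^{2} = \frac{721405881}{81796}$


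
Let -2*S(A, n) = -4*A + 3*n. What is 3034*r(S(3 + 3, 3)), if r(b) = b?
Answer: 22755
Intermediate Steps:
S(A, n) = 2*A - 3*n/2 (S(A, n) = -(-4*A + 3*n)/2 = 2*A - 3*n/2)
3034*r(S(3 + 3, 3)) = 3034*(2*(3 + 3) - 3/2*3) = 3034*(2*6 - 9/2) = 3034*(12 - 9/2) = 3034*(15/2) = 22755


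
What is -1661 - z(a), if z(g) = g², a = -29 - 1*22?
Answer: -4262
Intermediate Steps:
a = -51 (a = -29 - 22 = -51)
-1661 - z(a) = -1661 - 1*(-51)² = -1661 - 1*2601 = -1661 - 2601 = -4262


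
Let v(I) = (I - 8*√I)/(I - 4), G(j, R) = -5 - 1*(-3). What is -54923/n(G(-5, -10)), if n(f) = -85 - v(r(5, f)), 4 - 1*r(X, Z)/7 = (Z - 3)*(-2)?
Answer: 312017563/488156 - 1263229*I*√42/976312 ≈ 639.18 - 8.3853*I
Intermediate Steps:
G(j, R) = -2 (G(j, R) = -5 + 3 = -2)
r(X, Z) = -14 + 14*Z (r(X, Z) = 28 - 7*(Z - 3)*(-2) = 28 - 7*(-3 + Z)*(-2) = 28 - 7*(6 - 2*Z) = 28 + (-42 + 14*Z) = -14 + 14*Z)
v(I) = (I - 8*√I)/(-4 + I)
n(f) = -85 - (-14 - 8*√(-14 + 14*f) + 14*f)/(-18 + 14*f) (n(f) = -85 - ((-14 + 14*f) - 8*√(-14 + 14*f))/(-4 + (-14 + 14*f)) = -85 - (-14 - 8*√(-14 + 14*f) + 14*f)/(-18 + 14*f))
-54923/n(G(-5, -10)) = -54923*(-9 + 7*(-2))/(772 - 602*(-2) + 4*√(-14 + 14*(-2))) = -54923*(-9 - 14)/(772 + 1204 + 4*√(-14 - 28)) = -54923*(-23/(772 + 1204 + 4*√(-42))) = -54923*(-23/(772 + 1204 + 4*(I*√42))) = -54923*(-23/(772 + 1204 + 4*I*√42)) = -54923*(-23/(1976 + 4*I*√42)) = -54923/(-1976/23 - 4*I*√42/23)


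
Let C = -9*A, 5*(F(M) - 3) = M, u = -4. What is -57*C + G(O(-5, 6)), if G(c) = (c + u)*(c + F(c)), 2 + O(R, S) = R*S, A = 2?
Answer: 11502/5 ≈ 2300.4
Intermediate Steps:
O(R, S) = -2 + R*S
F(M) = 3 + M/5
G(c) = (-4 + c)*(3 + 6*c/5) (G(c) = (c - 4)*(c + (3 + c/5)) = (-4 + c)*(3 + 6*c/5))
C = -18 (C = -9*2 = -18)
-57*C + G(O(-5, 6)) = -57*(-18) + (-12 - 9*(-2 - 5*6)/5 + 6*(-2 - 5*6)**2/5) = 1026 + (-12 - 9*(-2 - 30)/5 + 6*(-2 - 30)**2/5) = 1026 + (-12 - 9/5*(-32) + (6/5)*(-32)**2) = 1026 + (-12 + 288/5 + (6/5)*1024) = 1026 + (-12 + 288/5 + 6144/5) = 1026 + 6372/5 = 11502/5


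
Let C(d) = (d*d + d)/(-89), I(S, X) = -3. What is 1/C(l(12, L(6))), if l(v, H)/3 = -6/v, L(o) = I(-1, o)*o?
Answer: -356/3 ≈ -118.67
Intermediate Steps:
L(o) = -3*o
l(v, H) = -18/v (l(v, H) = 3*(-6/v) = -18/v)
C(d) = -d/89 - d²/89 (C(d) = (d² + d)*(-1/89) = (d + d²)*(-1/89) = -d/89 - d²/89)
1/C(l(12, L(6))) = 1/(-(-18/12)*(1 - 18/12)/89) = 1/(-(-18*1/12)*(1 - 18*1/12)/89) = 1/(-1/89*(-3/2)*(1 - 3/2)) = 1/(-1/89*(-3/2)*(-½)) = 1/(-3/356) = -356/3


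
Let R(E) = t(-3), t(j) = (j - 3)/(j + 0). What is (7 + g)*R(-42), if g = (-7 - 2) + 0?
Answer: -4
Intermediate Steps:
g = -9 (g = -9 + 0 = -9)
t(j) = (-3 + j)/j
R(E) = 2 (R(E) = (-3 - 3)/(-3) = -⅓*(-6) = 2)
(7 + g)*R(-42) = (7 - 9)*2 = -2*2 = -4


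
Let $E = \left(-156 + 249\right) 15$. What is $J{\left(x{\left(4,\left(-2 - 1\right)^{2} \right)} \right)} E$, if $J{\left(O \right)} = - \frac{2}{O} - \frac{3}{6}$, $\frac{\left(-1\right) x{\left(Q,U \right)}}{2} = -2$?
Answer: $-1395$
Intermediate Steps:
$x{\left(Q,U \right)} = 4$ ($x{\left(Q,U \right)} = \left(-2\right) \left(-2\right) = 4$)
$E = 1395$ ($E = 93 \cdot 15 = 1395$)
$J{\left(O \right)} = - \frac{1}{2} - \frac{2}{O}$ ($J{\left(O \right)} = - \frac{2}{O} - \frac{1}{2} = - \frac{1}{2} - \frac{2}{O}$)
$J{\left(x{\left(4,\left(-2 - 1\right)^{2} \right)} \right)} E = \frac{-4 - 4}{2 \cdot 4} \cdot 1395 = \frac{1}{2} \cdot \frac{1}{4} \left(-4 - 4\right) 1395 = \frac{1}{2} \cdot \frac{1}{4} \left(-8\right) 1395 = \left(-1\right) 1395 = -1395$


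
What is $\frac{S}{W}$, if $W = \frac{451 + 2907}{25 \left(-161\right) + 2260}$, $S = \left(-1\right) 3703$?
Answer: $\frac{284165}{146} \approx 1946.3$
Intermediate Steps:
$S = -3703$
$W = - \frac{3358}{1765}$ ($W = \frac{3358}{-4025 + 2260} = \frac{3358}{-1765} = 3358 \left(- \frac{1}{1765}\right) = - \frac{3358}{1765} \approx -1.9025$)
$\frac{S}{W} = - \frac{3703}{- \frac{3358}{1765}} = \left(-3703\right) \left(- \frac{1765}{3358}\right) = \frac{284165}{146}$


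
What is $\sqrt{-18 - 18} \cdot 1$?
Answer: $6 i \approx 6.0 i$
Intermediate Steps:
$\sqrt{-18 - 18} \cdot 1 = \sqrt{-36} \cdot 1 = 6 i 1 = 6 i$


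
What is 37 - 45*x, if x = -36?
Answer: 1657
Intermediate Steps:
37 - 45*x = 37 - 45*(-36) = 37 + 1620 = 1657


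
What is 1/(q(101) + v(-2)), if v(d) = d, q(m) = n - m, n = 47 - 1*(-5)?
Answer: -1/51 ≈ -0.019608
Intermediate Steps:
n = 52 (n = 47 + 5 = 52)
q(m) = 52 - m
1/(q(101) + v(-2)) = 1/((52 - 1*101) - 2) = 1/((52 - 101) - 2) = 1/(-49 - 2) = 1/(-51) = -1/51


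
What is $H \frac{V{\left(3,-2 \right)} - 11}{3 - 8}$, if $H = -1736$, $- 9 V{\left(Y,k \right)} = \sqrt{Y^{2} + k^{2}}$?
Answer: $- \frac{19096}{5} - \frac{1736 \sqrt{13}}{45} \approx -3958.3$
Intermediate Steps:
$V{\left(Y,k \right)} = - \frac{\sqrt{Y^{2} + k^{2}}}{9}$
$H \frac{V{\left(3,-2 \right)} - 11}{3 - 8} = - 1736 \frac{- \frac{\sqrt{3^{2} + \left(-2\right)^{2}}}{9} - 11}{3 - 8} = - 1736 \frac{- \frac{\sqrt{9 + 4}}{9} - 11}{-5} = - 1736 \left(- \frac{\sqrt{13}}{9} - 11\right) \left(- \frac{1}{5}\right) = - 1736 \left(-11 - \frac{\sqrt{13}}{9}\right) \left(- \frac{1}{5}\right) = - 1736 \left(\frac{11}{5} + \frac{\sqrt{13}}{45}\right) = - \frac{19096}{5} - \frac{1736 \sqrt{13}}{45}$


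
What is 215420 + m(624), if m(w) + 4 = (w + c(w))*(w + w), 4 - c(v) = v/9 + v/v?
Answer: 911384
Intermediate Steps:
c(v) = 3 - v/9 (c(v) = 4 - (v/9 + v/v) = 4 - (v*(⅑) + 1) = 4 - (v/9 + 1) = 4 - (1 + v/9) = 4 + (-1 - v/9) = 3 - v/9)
m(w) = -4 + 2*w*(3 + 8*w/9) (m(w) = -4 + (w + (3 - w/9))*(w + w) = -4 + (3 + 8*w/9)*(2*w) = -4 + 2*w*(3 + 8*w/9))
215420 + m(624) = 215420 + (-4 + 6*624 + (16/9)*624²) = 215420 + (-4 + 3744 + (16/9)*389376) = 215420 + (-4 + 3744 + 692224) = 215420 + 695964 = 911384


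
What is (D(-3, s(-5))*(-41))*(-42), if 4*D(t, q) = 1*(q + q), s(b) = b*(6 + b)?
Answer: -4305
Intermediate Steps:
D(t, q) = q/2 (D(t, q) = (1*(q + q))/4 = (1*(2*q))/4 = (2*q)/4 = q/2)
(D(-3, s(-5))*(-41))*(-42) = (((-5*(6 - 5))/2)*(-41))*(-42) = (((-5*1)/2)*(-41))*(-42) = (((½)*(-5))*(-41))*(-42) = -5/2*(-41)*(-42) = (205/2)*(-42) = -4305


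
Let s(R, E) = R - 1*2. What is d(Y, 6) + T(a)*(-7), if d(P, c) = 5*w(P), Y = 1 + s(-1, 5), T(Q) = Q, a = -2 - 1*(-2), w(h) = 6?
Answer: 30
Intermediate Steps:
s(R, E) = -2 + R (s(R, E) = R - 2 = -2 + R)
a = 0 (a = -2 + 2 = 0)
Y = -2 (Y = 1 + (-2 - 1) = 1 - 3 = -2)
d(P, c) = 30 (d(P, c) = 5*6 = 30)
d(Y, 6) + T(a)*(-7) = 30 + 0*(-7) = 30 + 0 = 30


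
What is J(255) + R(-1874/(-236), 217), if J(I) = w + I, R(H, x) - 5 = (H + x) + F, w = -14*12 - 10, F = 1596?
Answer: 224547/118 ≈ 1902.9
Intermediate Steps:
w = -178 (w = -168 - 10 = -178)
R(H, x) = 1601 + H + x (R(H, x) = 5 + ((H + x) + 1596) = 5 + (1596 + H + x) = 1601 + H + x)
J(I) = -178 + I
J(255) + R(-1874/(-236), 217) = (-178 + 255) + (1601 - 1874/(-236) + 217) = 77 + (1601 - 1874*(-1/236) + 217) = 77 + (1601 + 937/118 + 217) = 77 + 215461/118 = 224547/118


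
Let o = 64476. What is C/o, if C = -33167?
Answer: -33167/64476 ≈ -0.51441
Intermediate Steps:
C/o = -33167/64476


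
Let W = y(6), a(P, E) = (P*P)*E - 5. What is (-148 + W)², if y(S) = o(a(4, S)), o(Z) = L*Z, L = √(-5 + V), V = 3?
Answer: 5342 - 26936*I*√2 ≈ 5342.0 - 38093.0*I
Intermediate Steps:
L = I*√2 (L = √(-5 + 3) = √(-2) = I*√2 ≈ 1.4142*I)
a(P, E) = -5 + E*P² (a(P, E) = P²*E - 5 = E*P² - 5 = -5 + E*P²)
o(Z) = I*Z*√2 (o(Z) = (I*√2)*Z = I*Z*√2)
y(S) = I*√2*(-5 + 16*S) (y(S) = I*(-5 + S*4²)*√2 = I*(-5 + S*16)*√2 = I*(-5 + 16*S)*√2 = I*√2*(-5 + 16*S))
W = 91*I*√2 (W = I*√2*(-5 + 16*6) = I*√2*(-5 + 96) = I*√2*91 = 91*I*√2 ≈ 128.69*I)
(-148 + W)² = (-148 + 91*I*√2)²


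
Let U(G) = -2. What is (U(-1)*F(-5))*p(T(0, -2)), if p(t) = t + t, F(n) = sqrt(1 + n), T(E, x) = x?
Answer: 16*I ≈ 16.0*I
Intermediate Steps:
p(t) = 2*t
(U(-1)*F(-5))*p(T(0, -2)) = (-2*sqrt(1 - 5))*(2*(-2)) = -4*I*(-4) = 16*I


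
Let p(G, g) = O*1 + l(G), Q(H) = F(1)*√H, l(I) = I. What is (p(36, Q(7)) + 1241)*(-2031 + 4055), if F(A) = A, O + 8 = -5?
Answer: 2558336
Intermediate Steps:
O = -13 (O = -8 - 5 = -13)
Q(H) = √H (Q(H) = 1*√H = √H)
p(G, g) = -13 + G (p(G, g) = -13*1 + G = -13 + G)
(p(36, Q(7)) + 1241)*(-2031 + 4055) = ((-13 + 36) + 1241)*(-2031 + 4055) = (23 + 1241)*2024 = 1264*2024 = 2558336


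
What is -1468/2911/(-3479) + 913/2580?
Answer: 9250075337/26128612020 ≈ 0.35402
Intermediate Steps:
-1468/2911/(-3479) + 913/2580 = -1468*1/2911*(-1/3479) + 913*(1/2580) = -1468/2911*(-1/3479) + 913/2580 = 1468/10127369 + 913/2580 = 9250075337/26128612020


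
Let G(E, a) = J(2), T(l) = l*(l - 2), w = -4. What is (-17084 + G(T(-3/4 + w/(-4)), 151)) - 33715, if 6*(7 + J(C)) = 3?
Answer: -101611/2 ≈ -50806.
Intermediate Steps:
J(C) = -13/2 (J(C) = -7 + (⅙)*3 = -7 + ½ = -13/2)
T(l) = l*(-2 + l)
G(E, a) = -13/2
(-17084 + G(T(-3/4 + w/(-4)), 151)) - 33715 = (-17084 - 13/2) - 33715 = -34181/2 - 33715 = -101611/2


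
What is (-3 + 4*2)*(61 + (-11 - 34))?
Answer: 80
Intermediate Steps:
(-3 + 4*2)*(61 + (-11 - 34)) = (-3 + 8)*(61 - 45) = 5*16 = 80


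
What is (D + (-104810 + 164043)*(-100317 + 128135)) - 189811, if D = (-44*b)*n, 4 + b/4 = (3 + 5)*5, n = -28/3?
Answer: 1647612919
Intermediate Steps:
n = -28/3 (n = -28*1/3 = -28/3 ≈ -9.3333)
b = 144 (b = -16 + 4*((3 + 5)*5) = -16 + 4*(8*5) = -16 + 4*40 = -16 + 160 = 144)
D = 59136 (D = -44*144*(-28/3) = -6336*(-28/3) = 59136)
(D + (-104810 + 164043)*(-100317 + 128135)) - 189811 = (59136 + (-104810 + 164043)*(-100317 + 128135)) - 189811 = (59136 + 59233*27818) - 189811 = (59136 + 1647743594) - 189811 = 1647802730 - 189811 = 1647612919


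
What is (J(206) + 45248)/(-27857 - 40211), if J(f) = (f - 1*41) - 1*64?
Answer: -45349/68068 ≈ -0.66623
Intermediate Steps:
J(f) = -105 + f (J(f) = (f - 41) - 64 = (-41 + f) - 64 = -105 + f)
(J(206) + 45248)/(-27857 - 40211) = ((-105 + 206) + 45248)/(-27857 - 40211) = (101 + 45248)/(-68068) = 45349*(-1/68068) = -45349/68068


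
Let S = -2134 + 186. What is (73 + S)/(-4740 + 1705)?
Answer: 375/607 ≈ 0.61779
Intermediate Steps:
S = -1948
(73 + S)/(-4740 + 1705) = (73 - 1948)/(-4740 + 1705) = -1875/(-3035) = -1875*(-1/3035) = 375/607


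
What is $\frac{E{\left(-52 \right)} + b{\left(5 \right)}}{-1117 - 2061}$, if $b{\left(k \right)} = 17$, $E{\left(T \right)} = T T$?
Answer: $- \frac{2721}{3178} \approx -0.8562$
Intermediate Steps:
$E{\left(T \right)} = T^{2}$
$\frac{E{\left(-52 \right)} + b{\left(5 \right)}}{-1117 - 2061} = \frac{\left(-52\right)^{2} + 17}{-1117 - 2061} = \frac{2704 + 17}{-3178} = 2721 \left(- \frac{1}{3178}\right) = - \frac{2721}{3178}$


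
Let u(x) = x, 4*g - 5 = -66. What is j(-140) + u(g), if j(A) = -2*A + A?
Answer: 499/4 ≈ 124.75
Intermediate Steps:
g = -61/4 (g = 5/4 + (1/4)*(-66) = 5/4 - 33/2 = -61/4 ≈ -15.250)
j(A) = -A
j(-140) + u(g) = -1*(-140) - 61/4 = 140 - 61/4 = 499/4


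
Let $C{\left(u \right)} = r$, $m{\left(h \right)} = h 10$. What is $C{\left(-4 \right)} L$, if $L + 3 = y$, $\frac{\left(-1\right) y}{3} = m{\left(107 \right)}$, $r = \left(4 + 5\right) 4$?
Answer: $-115668$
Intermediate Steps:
$m{\left(h \right)} = 10 h$
$r = 36$ ($r = 9 \cdot 4 = 36$)
$C{\left(u \right)} = 36$
$y = -3210$ ($y = - 3 \cdot 10 \cdot 107 = \left(-3\right) 1070 = -3210$)
$L = -3213$ ($L = -3 - 3210 = -3213$)
$C{\left(-4 \right)} L = 36 \left(-3213\right) = -115668$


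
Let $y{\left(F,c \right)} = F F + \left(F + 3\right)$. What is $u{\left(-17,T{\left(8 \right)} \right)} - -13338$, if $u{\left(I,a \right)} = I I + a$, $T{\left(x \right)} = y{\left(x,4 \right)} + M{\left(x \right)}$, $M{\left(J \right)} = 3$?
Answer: $13705$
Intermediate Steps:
$y{\left(F,c \right)} = 3 + F + F^{2}$ ($y{\left(F,c \right)} = F^{2} + \left(3 + F\right) = 3 + F + F^{2}$)
$T{\left(x \right)} = 6 + x + x^{2}$ ($T{\left(x \right)} = \left(3 + x + x^{2}\right) + 3 = 6 + x + x^{2}$)
$u{\left(I,a \right)} = a + I^{2}$ ($u{\left(I,a \right)} = I^{2} + a = a + I^{2}$)
$u{\left(-17,T{\left(8 \right)} \right)} - -13338 = \left(\left(6 + 8 + 8^{2}\right) + \left(-17\right)^{2}\right) - -13338 = \left(\left(6 + 8 + 64\right) + 289\right) + 13338 = \left(78 + 289\right) + 13338 = 367 + 13338 = 13705$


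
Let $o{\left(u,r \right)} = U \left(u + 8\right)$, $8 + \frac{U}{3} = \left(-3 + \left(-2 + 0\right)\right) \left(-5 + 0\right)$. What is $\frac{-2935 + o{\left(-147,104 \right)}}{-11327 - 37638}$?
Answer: $\frac{1432}{6995} \approx 0.20472$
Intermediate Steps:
$U = 51$ ($U = -24 + 3 \left(-3 + \left(-2 + 0\right)\right) \left(-5 + 0\right) = -24 + 3 \left(-3 - 2\right) \left(-5\right) = -24 + 3 \left(\left(-5\right) \left(-5\right)\right) = -24 + 3 \cdot 25 = -24 + 75 = 51$)
$o{\left(u,r \right)} = 408 + 51 u$ ($o{\left(u,r \right)} = 51 \left(u + 8\right) = 51 \left(8 + u\right) = 408 + 51 u$)
$\frac{-2935 + o{\left(-147,104 \right)}}{-11327 - 37638} = \frac{-2935 + \left(408 + 51 \left(-147\right)\right)}{-11327 - 37638} = \frac{-2935 + \left(408 - 7497\right)}{-48965} = \left(-2935 - 7089\right) \left(- \frac{1}{48965}\right) = \left(-10024\right) \left(- \frac{1}{48965}\right) = \frac{1432}{6995}$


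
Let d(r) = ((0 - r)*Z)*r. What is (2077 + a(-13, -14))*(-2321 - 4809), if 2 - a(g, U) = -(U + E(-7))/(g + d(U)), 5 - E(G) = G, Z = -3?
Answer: -74116226/5 ≈ -1.4823e+7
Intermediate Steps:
E(G) = 5 - G
d(r) = 3*r² (d(r) = ((0 - r)*(-3))*r = (-r*(-3))*r = (3*r)*r = 3*r²)
a(g, U) = 2 + (12 + U)/(g + 3*U²) (a(g, U) = 2 - (-1)*(U + (5 - 1*(-7)))/(g + 3*U²) = 2 - (-1)*(U + (5 + 7))/(g + 3*U²) = 2 - (-1)*(U + 12)/(g + 3*U²) = 2 - (-1)*(12 + U)/(g + 3*U²) = 2 + (12 + U)/(g + 3*U²))
(2077 + a(-13, -14))*(-2321 - 4809) = (2077 + (12 - 14 + 2*(-13) + 6*(-14)²)/(-13 + 3*(-14)²))*(-2321 - 4809) = (2077 + (12 - 14 - 26 + 6*196)/(-13 + 3*196))*(-7130) = (2077 + (12 - 14 - 26 + 1176)/(-13 + 588))*(-7130) = (2077 + 1148/575)*(-7130) = (1195423/575)*(-7130) = -74116226/5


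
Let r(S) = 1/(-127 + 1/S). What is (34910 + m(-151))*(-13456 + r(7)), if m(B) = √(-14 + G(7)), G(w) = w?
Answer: -208568660425/444 - 11948935*I*√7/888 ≈ -4.6975e+8 - 35601.0*I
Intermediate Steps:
m(B) = I*√7 (m(B) = √(-14 + 7) = √(-7) = I*√7)
(34910 + m(-151))*(-13456 + r(7)) = (34910 + I*√7)*(-13456 - 1*7/(-1 + 127*7)) = (34910 + I*√7)*(-13456 - 1*7/(-1 + 889)) = (34910 + I*√7)*(-13456 - 1*7/888) = (34910 + I*√7)*(-13456 - 1*7*1/888) = (34910 + I*√7)*(-13456 - 7/888) = (34910 + I*√7)*(-11948935/888) = -208568660425/444 - 11948935*I*√7/888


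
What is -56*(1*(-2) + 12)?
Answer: -560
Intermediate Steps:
-56*(1*(-2) + 12) = -56*(-2 + 12) = -56*10 = -560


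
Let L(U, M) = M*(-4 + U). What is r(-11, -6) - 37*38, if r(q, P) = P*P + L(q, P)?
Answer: -1280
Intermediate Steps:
r(q, P) = P² + P*(-4 + q) (r(q, P) = P*P + P*(-4 + q) = P² + P*(-4 + q))
r(-11, -6) - 37*38 = -6*(-4 - 6 - 11) - 37*38 = -6*(-21) - 1406 = 126 - 1406 = -1280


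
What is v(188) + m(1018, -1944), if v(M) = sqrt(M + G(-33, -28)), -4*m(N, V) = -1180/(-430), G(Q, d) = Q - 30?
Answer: -59/86 + 5*sqrt(5) ≈ 10.494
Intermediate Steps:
G(Q, d) = -30 + Q
m(N, V) = -59/86 (m(N, V) = -(-295)/(-430) = -(-295)*(-1)/430 = -1/4*118/43 = -59/86)
v(M) = sqrt(-63 + M) (v(M) = sqrt(M + (-30 - 33)) = sqrt(M - 63) = sqrt(-63 + M))
v(188) + m(1018, -1944) = sqrt(-63 + 188) - 59/86 = sqrt(125) - 59/86 = 5*sqrt(5) - 59/86 = -59/86 + 5*sqrt(5)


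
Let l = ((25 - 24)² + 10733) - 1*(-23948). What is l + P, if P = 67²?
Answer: 39171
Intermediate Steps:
P = 4489
l = 34682 (l = (1² + 10733) + 23948 = (1 + 10733) + 23948 = 10734 + 23948 = 34682)
l + P = 34682 + 4489 = 39171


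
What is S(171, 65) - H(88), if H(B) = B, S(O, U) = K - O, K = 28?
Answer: -231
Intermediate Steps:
S(O, U) = 28 - O
S(171, 65) - H(88) = (28 - 1*171) - 1*88 = (28 - 171) - 88 = -143 - 88 = -231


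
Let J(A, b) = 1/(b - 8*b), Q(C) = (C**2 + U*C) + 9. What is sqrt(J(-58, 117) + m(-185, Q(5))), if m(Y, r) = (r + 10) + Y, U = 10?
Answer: I*sqrt(6782230)/273 ≈ 9.5395*I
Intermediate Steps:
Q(C) = 9 + C**2 + 10*C (Q(C) = (C**2 + 10*C) + 9 = 9 + C**2 + 10*C)
m(Y, r) = 10 + Y + r (m(Y, r) = (10 + r) + Y = 10 + Y + r)
J(A, b) = -1/(7*b) (J(A, b) = 1/(-7*b) = -1/(7*b))
sqrt(J(-58, 117) + m(-185, Q(5))) = sqrt(-1/7/117 + (10 - 185 + (9 + 5**2 + 10*5))) = sqrt(-1/7*1/117 + (10 - 185 + (9 + 25 + 50))) = sqrt(-1/819 + (10 - 185 + 84)) = sqrt(-1/819 - 91) = sqrt(-74530/819) = I*sqrt(6782230)/273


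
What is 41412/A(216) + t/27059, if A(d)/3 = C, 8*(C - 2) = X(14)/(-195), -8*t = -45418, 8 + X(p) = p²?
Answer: 582711645857/79336988 ≈ 7344.8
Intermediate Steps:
X(p) = -8 + p²
t = 22709/4 (t = -⅛*(-45418) = 22709/4 ≈ 5677.3)
C = 733/390 (C = 2 + ((-8 + 14²)/(-195))/8 = 2 + ((-8 + 196)*(-1/195))/8 = 2 + (188*(-1/195))/8 = 2 + (⅛)*(-188/195) = 2 - 47/390 = 733/390 ≈ 1.8795)
A(d) = 733/130 (A(d) = 3*(733/390) = 733/130)
41412/A(216) + t/27059 = 41412/(733/130) + (22709/4)/27059 = 41412*(130/733) + (22709/4)*(1/27059) = 5383560/733 + 22709/108236 = 582711645857/79336988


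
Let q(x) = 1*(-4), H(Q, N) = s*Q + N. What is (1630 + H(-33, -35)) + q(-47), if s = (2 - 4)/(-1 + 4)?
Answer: 1613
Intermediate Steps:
s = -⅔ (s = -2/3 = -2*⅓ = -⅔ ≈ -0.66667)
H(Q, N) = N - 2*Q/3 (H(Q, N) = -2*Q/3 + N = N - 2*Q/3)
q(x) = -4
(1630 + H(-33, -35)) + q(-47) = (1630 + (-35 - ⅔*(-33))) - 4 = (1630 + (-35 + 22)) - 4 = (1630 - 13) - 4 = 1617 - 4 = 1613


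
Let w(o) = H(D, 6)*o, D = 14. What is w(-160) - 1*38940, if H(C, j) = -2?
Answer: -38620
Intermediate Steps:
w(o) = -2*o
w(-160) - 1*38940 = -2*(-160) - 1*38940 = 320 - 38940 = -38620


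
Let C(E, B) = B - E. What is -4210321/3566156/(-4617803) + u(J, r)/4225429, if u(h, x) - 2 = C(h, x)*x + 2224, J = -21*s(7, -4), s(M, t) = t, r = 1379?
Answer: 29444965197373770017/69583544511727789972 ≈ 0.42316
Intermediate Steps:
J = 84 (J = -21*(-4) = 84)
u(h, x) = 2226 + x*(x - h) (u(h, x) = 2 + ((x - h)*x + 2224) = 2 + (x*(x - h) + 2224) = 2 + (2224 + x*(x - h)) = 2226 + x*(x - h))
-4210321/3566156/(-4617803) + u(J, r)/4225429 = -4210321/3566156/(-4617803) + (2226 - 1*1379*(84 - 1*1379))/4225429 = -4210321*1/3566156*(-1/4617803) + (2226 - 1*1379*(84 - 1379))*(1/4225429) = -4210321/3566156*(-1/4617803) + (2226 - 1*1379*(-1295))*(1/4225429) = 4210321/16467805875268 + (2226 + 1785805)*(1/4225429) = 4210321/16467805875268 + 1788031*(1/4225429) = 4210321/16467805875268 + 1788031/4225429 = 29444965197373770017/69583544511727789972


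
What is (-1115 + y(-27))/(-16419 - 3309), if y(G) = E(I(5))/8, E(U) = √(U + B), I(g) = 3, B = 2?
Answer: 1115/19728 - √5/157824 ≈ 0.056504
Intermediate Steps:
E(U) = √(2 + U) (E(U) = √(U + 2) = √(2 + U))
y(G) = √5/8 (y(G) = √(2 + 3)/8 = √5*(⅛) = √5/8)
(-1115 + y(-27))/(-16419 - 3309) = (-1115 + √5/8)/(-16419 - 3309) = (-1115 + √5/8)/(-19728) = (-1115 + √5/8)*(-1/19728) = 1115/19728 - √5/157824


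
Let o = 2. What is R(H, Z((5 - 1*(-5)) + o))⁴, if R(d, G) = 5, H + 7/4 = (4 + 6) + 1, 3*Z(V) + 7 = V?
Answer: 625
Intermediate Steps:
Z(V) = -7/3 + V/3
H = 37/4 (H = -7/4 + ((4 + 6) + 1) = -7/4 + (10 + 1) = -7/4 + 11 = 37/4 ≈ 9.2500)
R(H, Z((5 - 1*(-5)) + o))⁴ = 5⁴ = 625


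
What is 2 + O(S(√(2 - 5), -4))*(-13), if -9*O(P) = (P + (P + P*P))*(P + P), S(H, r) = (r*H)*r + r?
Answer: 198866/9 - 306176*I*√3/9 ≈ 22096.0 - 58924.0*I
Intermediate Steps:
S(H, r) = r + H*r² (S(H, r) = (H*r)*r + r = H*r² + r = r + H*r²)
O(P) = -2*P*(P² + 2*P)/9 (O(P) = -(P + (P + P*P))*(P + P)/9 = -(P + (P + P²))*2*P/9 = -(P² + 2*P)*2*P/9 = -2*P*(P² + 2*P)/9)
2 + O(S(√(2 - 5), -4))*(-13) = 2 + (2*(-4*(1 + √(2 - 5)*(-4)))²*(-2 - (-4)*(1 + √(2 - 5)*(-4)))/9)*(-13) = 2 + (2*(-4*(1 + √(-3)*(-4)))²*(-2 - (-4)*(1 + √(-3)*(-4)))/9)*(-13) = 2 + (2*(-4*(1 + (I*√3)*(-4)))²*(-2 - (-4)*(1 + (I*√3)*(-4)))/9)*(-13) = 2 + (2*(-4*(1 - 4*I*√3))²*(-2 - (-4)*(1 - 4*I*√3))/9)*(-13) = 2 + (2*(-4 + 16*I*√3)²*(-2 - (-4 + 16*I*√3))/9)*(-13) = 2 + (2*(-4 + 16*I*√3)²*(-2 + (4 - 16*I*√3))/9)*(-13) = 2 + (2*(-4 + 16*I*√3)²*(2 - 16*I*√3)/9)*(-13) = 2 - 26*(-4 + 16*I*√3)²*(2 - 16*I*√3)/9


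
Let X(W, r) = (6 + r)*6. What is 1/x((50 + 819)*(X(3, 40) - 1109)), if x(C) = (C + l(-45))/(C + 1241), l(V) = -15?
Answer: 180659/180973 ≈ 0.99827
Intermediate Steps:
X(W, r) = 36 + 6*r
x(C) = (-15 + C)/(1241 + C) (x(C) = (C - 15)/(C + 1241) = (-15 + C)/(1241 + C))
1/x((50 + 819)*(X(3, 40) - 1109)) = 1/((-15 + (50 + 819)*((36 + 6*40) - 1109))/(1241 + (50 + 819)*((36 + 6*40) - 1109))) = 1/((-15 + 869*((36 + 240) - 1109))/(1241 + 869*((36 + 240) - 1109))) = 1/((-15 + 869*(276 - 1109))/(1241 + 869*(276 - 1109))) = 1/((-15 + 869*(-833))/(1241 + 869*(-833))) = 1/((-15 - 723877)/(1241 - 723877)) = 1/(-723892/(-722636)) = 1/(-1/722636*(-723892)) = 1/(180973/180659) = 180659/180973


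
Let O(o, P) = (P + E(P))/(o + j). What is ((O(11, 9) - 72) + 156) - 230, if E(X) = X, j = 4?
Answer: -724/5 ≈ -144.80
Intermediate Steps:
O(o, P) = 2*P/(4 + o) (O(o, P) = (P + P)/(o + 4) = (2*P)/(4 + o) = 2*P/(4 + o))
((O(11, 9) - 72) + 156) - 230 = ((2*9/(4 + 11) - 72) + 156) - 230 = ((2*9/15 - 72) + 156) - 230 = ((2*9*(1/15) - 72) + 156) - 230 = ((6/5 - 72) + 156) - 230 = (-354/5 + 156) - 230 = 426/5 - 230 = -724/5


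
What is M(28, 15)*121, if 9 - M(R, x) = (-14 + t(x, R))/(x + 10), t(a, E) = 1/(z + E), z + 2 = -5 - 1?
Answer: 578259/500 ≈ 1156.5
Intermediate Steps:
z = -8 (z = -2 + (-5 - 1) = -2 - 6 = -8)
t(a, E) = 1/(-8 + E)
M(R, x) = 9 - (-14 + 1/(-8 + R))/(10 + x) (M(R, x) = 9 - (-14 + 1/(-8 + R))/(x + 10) = 9 - (-14 + 1/(-8 + R))/(10 + x))
M(28, 15)*121 = ((-1 + (-8 + 28)*(104 + 9*15))/((-8 + 28)*(10 + 15)))*121 = ((-1 + 20*(104 + 135))/(20*25))*121 = ((1/20)*(1/25)*(-1 + 20*239))*121 = ((1/20)*(1/25)*(-1 + 4780))*121 = ((1/20)*(1/25)*4779)*121 = (4779/500)*121 = 578259/500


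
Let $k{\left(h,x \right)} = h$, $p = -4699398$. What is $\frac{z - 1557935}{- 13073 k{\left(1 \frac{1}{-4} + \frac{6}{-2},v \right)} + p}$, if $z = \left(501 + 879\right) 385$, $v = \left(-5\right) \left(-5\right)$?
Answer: $\frac{4106540}{18627643} \approx 0.22045$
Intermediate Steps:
$v = 25$
$z = 531300$ ($z = 1380 \cdot 385 = 531300$)
$\frac{z - 1557935}{- 13073 k{\left(1 \frac{1}{-4} + \frac{6}{-2},v \right)} + p} = \frac{531300 - 1557935}{- 13073 \left(1 \frac{1}{-4} + \frac{6}{-2}\right) - 4699398} = - \frac{1026635}{- 13073 \left(1 \left(- \frac{1}{4}\right) + 6 \left(- \frac{1}{2}\right)\right) - 4699398} = - \frac{1026635}{- 13073 \left(- \frac{1}{4} - 3\right) - 4699398} = - \frac{1026635}{\left(-13073\right) \left(- \frac{13}{4}\right) - 4699398} = - \frac{1026635}{\frac{169949}{4} - 4699398} = - \frac{1026635}{- \frac{18627643}{4}} = \left(-1026635\right) \left(- \frac{4}{18627643}\right) = \frac{4106540}{18627643}$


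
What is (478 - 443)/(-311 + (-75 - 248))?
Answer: -35/634 ≈ -0.055205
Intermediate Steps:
(478 - 443)/(-311 + (-75 - 248)) = 35/(-311 - 323) = 35/(-634) = 35*(-1/634) = -35/634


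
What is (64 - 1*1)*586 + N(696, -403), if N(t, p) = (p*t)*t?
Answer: -195182730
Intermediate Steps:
N(t, p) = p*t²
(64 - 1*1)*586 + N(696, -403) = (64 - 1*1)*586 - 403*696² = (64 - 1)*586 - 403*484416 = 63*586 - 195219648 = 36918 - 195219648 = -195182730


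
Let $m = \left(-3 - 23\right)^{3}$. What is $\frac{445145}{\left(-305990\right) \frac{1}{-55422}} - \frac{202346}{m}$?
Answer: $\frac{21683817848399}{268904012} \approx 80638.0$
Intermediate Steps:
$m = -17576$ ($m = \left(-26\right)^{3} = -17576$)
$\frac{445145}{\left(-305990\right) \frac{1}{-55422}} - \frac{202346}{m} = \frac{445145}{\left(-305990\right) \frac{1}{-55422}} - \frac{202346}{-17576} = \frac{445145}{\left(-305990\right) \left(- \frac{1}{55422}\right)} - - \frac{101173}{8788} = \frac{445145}{\frac{152995}{27711}} + \frac{101173}{8788} = 445145 \cdot \frac{27711}{152995} + \frac{101173}{8788} = \frac{2467082619}{30599} + \frac{101173}{8788} = \frac{21683817848399}{268904012}$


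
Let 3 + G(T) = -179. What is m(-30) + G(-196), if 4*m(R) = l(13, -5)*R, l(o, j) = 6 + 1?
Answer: -469/2 ≈ -234.50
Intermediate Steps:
l(o, j) = 7
m(R) = 7*R/4 (m(R) = (7*R)/4 = 7*R/4)
G(T) = -182 (G(T) = -3 - 179 = -182)
m(-30) + G(-196) = (7/4)*(-30) - 182 = -105/2 - 182 = -469/2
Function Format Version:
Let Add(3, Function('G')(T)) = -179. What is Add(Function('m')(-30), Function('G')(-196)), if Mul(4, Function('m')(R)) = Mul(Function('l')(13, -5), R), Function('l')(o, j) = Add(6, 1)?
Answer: Rational(-469, 2) ≈ -234.50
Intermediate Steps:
Function('l')(o, j) = 7
Function('m')(R) = Mul(Rational(7, 4), R) (Function('m')(R) = Mul(Rational(1, 4), Mul(7, R)) = Mul(Rational(7, 4), R))
Function('G')(T) = -182 (Function('G')(T) = Add(-3, -179) = -182)
Add(Function('m')(-30), Function('G')(-196)) = Add(Mul(Rational(7, 4), -30), -182) = Add(Rational(-105, 2), -182) = Rational(-469, 2)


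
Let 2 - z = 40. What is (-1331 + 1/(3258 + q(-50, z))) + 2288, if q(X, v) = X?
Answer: 3070057/3208 ≈ 957.00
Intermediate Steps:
z = -38 (z = 2 - 1*40 = 2 - 40 = -38)
(-1331 + 1/(3258 + q(-50, z))) + 2288 = (-1331 + 1/(3258 - 50)) + 2288 = (-1331 + 1/3208) + 2288 = -4269847/3208 + 2288 = 3070057/3208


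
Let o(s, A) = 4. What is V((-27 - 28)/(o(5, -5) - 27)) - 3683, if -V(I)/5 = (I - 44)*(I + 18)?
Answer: 295858/529 ≈ 559.28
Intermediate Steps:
V(I) = -5*(-44 + I)*(18 + I) (V(I) = -5*(I - 44)*(I + 18) = -5*(-44 + I)*(18 + I))
V((-27 - 28)/(o(5, -5) - 27)) - 3683 = (3960 - 5*(-27 - 28)²/(4 - 27)² + 130*((-27 - 28)/(4 - 27))) - 3683 = (3960 - 5*(-55/(-23))² + 130*(-55/(-23))) - 3683 = (3960 - 5*(-55*(-1/23))² + 130*(-55*(-1/23))) - 3683 = (3960 - 5*(55/23)² + 130*(55/23)) - 3683 = (3960 - 5*3025/529 + 7150/23) - 3683 = (3960 - 15125/529 + 7150/23) - 3683 = 2244165/529 - 3683 = 295858/529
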